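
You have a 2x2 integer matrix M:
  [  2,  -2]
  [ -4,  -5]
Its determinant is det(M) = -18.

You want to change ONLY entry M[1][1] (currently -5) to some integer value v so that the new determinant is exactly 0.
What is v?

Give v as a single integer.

Answer: 4

Derivation:
det is linear in entry M[1][1]: det = old_det + (v - -5) * C_11
Cofactor C_11 = 2
Want det = 0: -18 + (v - -5) * 2 = 0
  (v - -5) = 18 / 2 = 9
  v = -5 + (9) = 4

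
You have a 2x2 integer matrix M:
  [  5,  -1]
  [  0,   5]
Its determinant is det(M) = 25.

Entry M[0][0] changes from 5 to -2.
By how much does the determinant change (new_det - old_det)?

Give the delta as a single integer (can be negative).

Cofactor C_00 = 5
Entry delta = -2 - 5 = -7
Det delta = entry_delta * cofactor = -7 * 5 = -35

Answer: -35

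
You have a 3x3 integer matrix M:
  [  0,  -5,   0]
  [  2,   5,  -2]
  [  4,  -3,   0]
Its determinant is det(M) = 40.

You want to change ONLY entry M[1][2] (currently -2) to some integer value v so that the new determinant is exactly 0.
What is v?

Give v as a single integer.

det is linear in entry M[1][2]: det = old_det + (v - -2) * C_12
Cofactor C_12 = -20
Want det = 0: 40 + (v - -2) * -20 = 0
  (v - -2) = -40 / -20 = 2
  v = -2 + (2) = 0

Answer: 0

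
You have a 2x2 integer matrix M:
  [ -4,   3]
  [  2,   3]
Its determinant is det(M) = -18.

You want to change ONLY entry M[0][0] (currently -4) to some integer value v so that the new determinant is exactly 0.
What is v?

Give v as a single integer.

det is linear in entry M[0][0]: det = old_det + (v - -4) * C_00
Cofactor C_00 = 3
Want det = 0: -18 + (v - -4) * 3 = 0
  (v - -4) = 18 / 3 = 6
  v = -4 + (6) = 2

Answer: 2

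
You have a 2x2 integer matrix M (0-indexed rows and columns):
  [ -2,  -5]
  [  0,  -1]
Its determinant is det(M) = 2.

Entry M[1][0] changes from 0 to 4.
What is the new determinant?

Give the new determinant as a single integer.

det is linear in row 1: changing M[1][0] by delta changes det by delta * cofactor(1,0).
Cofactor C_10 = (-1)^(1+0) * minor(1,0) = 5
Entry delta = 4 - 0 = 4
Det delta = 4 * 5 = 20
New det = 2 + 20 = 22

Answer: 22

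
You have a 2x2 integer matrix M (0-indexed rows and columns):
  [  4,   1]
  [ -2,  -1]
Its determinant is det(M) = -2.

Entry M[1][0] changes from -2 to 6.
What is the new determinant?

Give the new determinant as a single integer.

Answer: -10

Derivation:
det is linear in row 1: changing M[1][0] by delta changes det by delta * cofactor(1,0).
Cofactor C_10 = (-1)^(1+0) * minor(1,0) = -1
Entry delta = 6 - -2 = 8
Det delta = 8 * -1 = -8
New det = -2 + -8 = -10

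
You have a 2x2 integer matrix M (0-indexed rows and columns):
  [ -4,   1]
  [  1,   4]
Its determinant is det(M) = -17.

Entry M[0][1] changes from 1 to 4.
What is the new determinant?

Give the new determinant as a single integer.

Answer: -20

Derivation:
det is linear in row 0: changing M[0][1] by delta changes det by delta * cofactor(0,1).
Cofactor C_01 = (-1)^(0+1) * minor(0,1) = -1
Entry delta = 4 - 1 = 3
Det delta = 3 * -1 = -3
New det = -17 + -3 = -20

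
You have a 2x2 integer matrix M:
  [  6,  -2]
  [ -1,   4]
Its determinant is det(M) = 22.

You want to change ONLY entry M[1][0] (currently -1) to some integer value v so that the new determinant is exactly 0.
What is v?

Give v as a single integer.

Answer: -12

Derivation:
det is linear in entry M[1][0]: det = old_det + (v - -1) * C_10
Cofactor C_10 = 2
Want det = 0: 22 + (v - -1) * 2 = 0
  (v - -1) = -22 / 2 = -11
  v = -1 + (-11) = -12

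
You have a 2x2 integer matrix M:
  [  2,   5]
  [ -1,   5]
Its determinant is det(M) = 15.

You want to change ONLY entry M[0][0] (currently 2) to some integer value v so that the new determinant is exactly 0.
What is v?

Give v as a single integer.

det is linear in entry M[0][0]: det = old_det + (v - 2) * C_00
Cofactor C_00 = 5
Want det = 0: 15 + (v - 2) * 5 = 0
  (v - 2) = -15 / 5 = -3
  v = 2 + (-3) = -1

Answer: -1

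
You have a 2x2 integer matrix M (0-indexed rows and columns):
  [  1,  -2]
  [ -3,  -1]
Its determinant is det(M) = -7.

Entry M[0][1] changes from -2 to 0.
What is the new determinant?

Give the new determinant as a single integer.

det is linear in row 0: changing M[0][1] by delta changes det by delta * cofactor(0,1).
Cofactor C_01 = (-1)^(0+1) * minor(0,1) = 3
Entry delta = 0 - -2 = 2
Det delta = 2 * 3 = 6
New det = -7 + 6 = -1

Answer: -1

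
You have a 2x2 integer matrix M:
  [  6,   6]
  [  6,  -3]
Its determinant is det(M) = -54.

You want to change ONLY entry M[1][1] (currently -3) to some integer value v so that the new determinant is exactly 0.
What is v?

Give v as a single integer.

det is linear in entry M[1][1]: det = old_det + (v - -3) * C_11
Cofactor C_11 = 6
Want det = 0: -54 + (v - -3) * 6 = 0
  (v - -3) = 54 / 6 = 9
  v = -3 + (9) = 6

Answer: 6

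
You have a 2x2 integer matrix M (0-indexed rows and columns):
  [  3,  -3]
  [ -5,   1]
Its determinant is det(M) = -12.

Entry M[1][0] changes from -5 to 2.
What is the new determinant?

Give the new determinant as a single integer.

Answer: 9

Derivation:
det is linear in row 1: changing M[1][0] by delta changes det by delta * cofactor(1,0).
Cofactor C_10 = (-1)^(1+0) * minor(1,0) = 3
Entry delta = 2 - -5 = 7
Det delta = 7 * 3 = 21
New det = -12 + 21 = 9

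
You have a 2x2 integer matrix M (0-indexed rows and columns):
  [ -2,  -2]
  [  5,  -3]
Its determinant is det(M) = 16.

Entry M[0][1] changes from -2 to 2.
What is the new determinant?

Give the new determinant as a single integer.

Answer: -4

Derivation:
det is linear in row 0: changing M[0][1] by delta changes det by delta * cofactor(0,1).
Cofactor C_01 = (-1)^(0+1) * minor(0,1) = -5
Entry delta = 2 - -2 = 4
Det delta = 4 * -5 = -20
New det = 16 + -20 = -4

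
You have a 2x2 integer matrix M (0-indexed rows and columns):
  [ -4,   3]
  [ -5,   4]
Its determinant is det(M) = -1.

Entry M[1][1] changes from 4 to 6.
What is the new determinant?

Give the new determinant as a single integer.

Answer: -9

Derivation:
det is linear in row 1: changing M[1][1] by delta changes det by delta * cofactor(1,1).
Cofactor C_11 = (-1)^(1+1) * minor(1,1) = -4
Entry delta = 6 - 4 = 2
Det delta = 2 * -4 = -8
New det = -1 + -8 = -9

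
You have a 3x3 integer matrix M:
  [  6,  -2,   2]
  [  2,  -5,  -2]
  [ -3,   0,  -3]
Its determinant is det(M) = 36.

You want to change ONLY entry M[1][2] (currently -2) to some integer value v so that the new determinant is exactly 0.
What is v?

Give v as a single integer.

Answer: -8

Derivation:
det is linear in entry M[1][2]: det = old_det + (v - -2) * C_12
Cofactor C_12 = 6
Want det = 0: 36 + (v - -2) * 6 = 0
  (v - -2) = -36 / 6 = -6
  v = -2 + (-6) = -8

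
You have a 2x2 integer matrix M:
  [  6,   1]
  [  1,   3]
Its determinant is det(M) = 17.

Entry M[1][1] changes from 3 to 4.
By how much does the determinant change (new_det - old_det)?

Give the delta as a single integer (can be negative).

Cofactor C_11 = 6
Entry delta = 4 - 3 = 1
Det delta = entry_delta * cofactor = 1 * 6 = 6

Answer: 6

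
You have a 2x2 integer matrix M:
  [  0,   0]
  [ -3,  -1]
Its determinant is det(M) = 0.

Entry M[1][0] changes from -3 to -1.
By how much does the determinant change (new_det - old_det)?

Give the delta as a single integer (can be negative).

Cofactor C_10 = 0
Entry delta = -1 - -3 = 2
Det delta = entry_delta * cofactor = 2 * 0 = 0

Answer: 0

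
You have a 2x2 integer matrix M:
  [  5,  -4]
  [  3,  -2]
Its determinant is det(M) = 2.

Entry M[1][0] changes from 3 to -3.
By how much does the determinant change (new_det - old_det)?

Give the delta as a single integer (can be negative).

Answer: -24

Derivation:
Cofactor C_10 = 4
Entry delta = -3 - 3 = -6
Det delta = entry_delta * cofactor = -6 * 4 = -24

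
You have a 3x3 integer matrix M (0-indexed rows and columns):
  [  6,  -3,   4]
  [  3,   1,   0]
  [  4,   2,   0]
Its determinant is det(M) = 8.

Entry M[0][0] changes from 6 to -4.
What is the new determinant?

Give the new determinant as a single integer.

det is linear in row 0: changing M[0][0] by delta changes det by delta * cofactor(0,0).
Cofactor C_00 = (-1)^(0+0) * minor(0,0) = 0
Entry delta = -4 - 6 = -10
Det delta = -10 * 0 = 0
New det = 8 + 0 = 8

Answer: 8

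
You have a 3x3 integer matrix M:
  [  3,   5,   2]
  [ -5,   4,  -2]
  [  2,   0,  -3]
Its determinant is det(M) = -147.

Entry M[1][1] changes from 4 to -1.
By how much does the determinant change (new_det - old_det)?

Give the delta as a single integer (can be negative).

Cofactor C_11 = -13
Entry delta = -1 - 4 = -5
Det delta = entry_delta * cofactor = -5 * -13 = 65

Answer: 65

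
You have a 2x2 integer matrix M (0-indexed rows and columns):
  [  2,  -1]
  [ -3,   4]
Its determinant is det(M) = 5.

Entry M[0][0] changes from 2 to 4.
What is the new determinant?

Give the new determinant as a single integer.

Answer: 13

Derivation:
det is linear in row 0: changing M[0][0] by delta changes det by delta * cofactor(0,0).
Cofactor C_00 = (-1)^(0+0) * minor(0,0) = 4
Entry delta = 4 - 2 = 2
Det delta = 2 * 4 = 8
New det = 5 + 8 = 13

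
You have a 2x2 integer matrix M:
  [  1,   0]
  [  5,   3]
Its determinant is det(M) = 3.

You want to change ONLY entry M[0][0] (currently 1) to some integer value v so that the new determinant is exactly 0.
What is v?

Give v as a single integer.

det is linear in entry M[0][0]: det = old_det + (v - 1) * C_00
Cofactor C_00 = 3
Want det = 0: 3 + (v - 1) * 3 = 0
  (v - 1) = -3 / 3 = -1
  v = 1 + (-1) = 0

Answer: 0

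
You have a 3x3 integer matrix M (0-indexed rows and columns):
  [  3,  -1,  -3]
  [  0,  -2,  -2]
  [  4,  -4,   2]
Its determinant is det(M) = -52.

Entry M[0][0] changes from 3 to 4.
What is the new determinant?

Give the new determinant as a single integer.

Answer: -64

Derivation:
det is linear in row 0: changing M[0][0] by delta changes det by delta * cofactor(0,0).
Cofactor C_00 = (-1)^(0+0) * minor(0,0) = -12
Entry delta = 4 - 3 = 1
Det delta = 1 * -12 = -12
New det = -52 + -12 = -64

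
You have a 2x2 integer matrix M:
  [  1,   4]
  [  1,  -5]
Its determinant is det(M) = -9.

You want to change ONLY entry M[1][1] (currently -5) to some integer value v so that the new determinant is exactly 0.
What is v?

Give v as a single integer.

Answer: 4

Derivation:
det is linear in entry M[1][1]: det = old_det + (v - -5) * C_11
Cofactor C_11 = 1
Want det = 0: -9 + (v - -5) * 1 = 0
  (v - -5) = 9 / 1 = 9
  v = -5 + (9) = 4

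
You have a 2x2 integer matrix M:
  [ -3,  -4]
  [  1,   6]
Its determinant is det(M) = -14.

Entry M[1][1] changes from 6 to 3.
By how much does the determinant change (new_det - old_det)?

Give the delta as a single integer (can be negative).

Answer: 9

Derivation:
Cofactor C_11 = -3
Entry delta = 3 - 6 = -3
Det delta = entry_delta * cofactor = -3 * -3 = 9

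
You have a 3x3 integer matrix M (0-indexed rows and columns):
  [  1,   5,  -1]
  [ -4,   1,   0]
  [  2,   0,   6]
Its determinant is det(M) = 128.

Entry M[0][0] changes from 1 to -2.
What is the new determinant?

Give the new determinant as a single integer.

det is linear in row 0: changing M[0][0] by delta changes det by delta * cofactor(0,0).
Cofactor C_00 = (-1)^(0+0) * minor(0,0) = 6
Entry delta = -2 - 1 = -3
Det delta = -3 * 6 = -18
New det = 128 + -18 = 110

Answer: 110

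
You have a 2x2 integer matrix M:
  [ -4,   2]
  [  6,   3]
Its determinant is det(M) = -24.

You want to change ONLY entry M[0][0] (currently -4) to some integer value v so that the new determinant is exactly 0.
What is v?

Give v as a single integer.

det is linear in entry M[0][0]: det = old_det + (v - -4) * C_00
Cofactor C_00 = 3
Want det = 0: -24 + (v - -4) * 3 = 0
  (v - -4) = 24 / 3 = 8
  v = -4 + (8) = 4

Answer: 4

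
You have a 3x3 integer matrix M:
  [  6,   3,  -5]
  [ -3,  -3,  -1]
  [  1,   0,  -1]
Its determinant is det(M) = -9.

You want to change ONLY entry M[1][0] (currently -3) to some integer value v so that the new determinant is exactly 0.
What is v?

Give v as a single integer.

det is linear in entry M[1][0]: det = old_det + (v - -3) * C_10
Cofactor C_10 = 3
Want det = 0: -9 + (v - -3) * 3 = 0
  (v - -3) = 9 / 3 = 3
  v = -3 + (3) = 0

Answer: 0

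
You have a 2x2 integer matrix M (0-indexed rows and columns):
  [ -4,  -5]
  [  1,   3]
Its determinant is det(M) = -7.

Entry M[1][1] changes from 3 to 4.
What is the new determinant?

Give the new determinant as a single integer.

det is linear in row 1: changing M[1][1] by delta changes det by delta * cofactor(1,1).
Cofactor C_11 = (-1)^(1+1) * minor(1,1) = -4
Entry delta = 4 - 3 = 1
Det delta = 1 * -4 = -4
New det = -7 + -4 = -11

Answer: -11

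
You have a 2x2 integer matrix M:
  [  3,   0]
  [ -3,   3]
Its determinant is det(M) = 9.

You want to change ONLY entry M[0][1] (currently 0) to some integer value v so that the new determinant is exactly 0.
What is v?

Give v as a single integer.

det is linear in entry M[0][1]: det = old_det + (v - 0) * C_01
Cofactor C_01 = 3
Want det = 0: 9 + (v - 0) * 3 = 0
  (v - 0) = -9 / 3 = -3
  v = 0 + (-3) = -3

Answer: -3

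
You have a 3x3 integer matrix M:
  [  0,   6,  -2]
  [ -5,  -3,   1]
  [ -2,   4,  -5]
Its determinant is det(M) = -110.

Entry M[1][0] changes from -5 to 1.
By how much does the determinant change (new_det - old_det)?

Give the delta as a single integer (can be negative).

Answer: 132

Derivation:
Cofactor C_10 = 22
Entry delta = 1 - -5 = 6
Det delta = entry_delta * cofactor = 6 * 22 = 132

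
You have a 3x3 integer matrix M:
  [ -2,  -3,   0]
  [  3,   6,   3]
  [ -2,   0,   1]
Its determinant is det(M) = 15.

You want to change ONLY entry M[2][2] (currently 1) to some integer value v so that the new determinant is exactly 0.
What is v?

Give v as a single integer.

Answer: 6

Derivation:
det is linear in entry M[2][2]: det = old_det + (v - 1) * C_22
Cofactor C_22 = -3
Want det = 0: 15 + (v - 1) * -3 = 0
  (v - 1) = -15 / -3 = 5
  v = 1 + (5) = 6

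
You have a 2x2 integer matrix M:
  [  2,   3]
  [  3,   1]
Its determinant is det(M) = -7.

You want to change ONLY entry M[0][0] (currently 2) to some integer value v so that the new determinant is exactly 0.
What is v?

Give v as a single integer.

Answer: 9

Derivation:
det is linear in entry M[0][0]: det = old_det + (v - 2) * C_00
Cofactor C_00 = 1
Want det = 0: -7 + (v - 2) * 1 = 0
  (v - 2) = 7 / 1 = 7
  v = 2 + (7) = 9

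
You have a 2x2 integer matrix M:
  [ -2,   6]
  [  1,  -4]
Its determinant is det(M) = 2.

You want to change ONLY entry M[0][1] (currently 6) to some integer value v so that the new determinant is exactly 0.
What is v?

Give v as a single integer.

Answer: 8

Derivation:
det is linear in entry M[0][1]: det = old_det + (v - 6) * C_01
Cofactor C_01 = -1
Want det = 0: 2 + (v - 6) * -1 = 0
  (v - 6) = -2 / -1 = 2
  v = 6 + (2) = 8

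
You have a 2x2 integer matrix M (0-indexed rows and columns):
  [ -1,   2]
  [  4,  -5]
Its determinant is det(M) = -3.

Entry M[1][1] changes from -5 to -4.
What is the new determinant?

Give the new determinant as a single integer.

Answer: -4

Derivation:
det is linear in row 1: changing M[1][1] by delta changes det by delta * cofactor(1,1).
Cofactor C_11 = (-1)^(1+1) * minor(1,1) = -1
Entry delta = -4 - -5 = 1
Det delta = 1 * -1 = -1
New det = -3 + -1 = -4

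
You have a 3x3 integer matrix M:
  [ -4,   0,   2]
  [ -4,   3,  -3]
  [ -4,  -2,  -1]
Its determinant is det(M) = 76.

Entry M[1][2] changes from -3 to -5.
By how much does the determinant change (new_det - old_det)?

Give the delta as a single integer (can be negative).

Answer: 16

Derivation:
Cofactor C_12 = -8
Entry delta = -5 - -3 = -2
Det delta = entry_delta * cofactor = -2 * -8 = 16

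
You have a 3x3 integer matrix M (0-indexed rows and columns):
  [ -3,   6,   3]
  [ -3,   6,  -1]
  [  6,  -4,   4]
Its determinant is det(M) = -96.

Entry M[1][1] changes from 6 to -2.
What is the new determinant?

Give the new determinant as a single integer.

det is linear in row 1: changing M[1][1] by delta changes det by delta * cofactor(1,1).
Cofactor C_11 = (-1)^(1+1) * minor(1,1) = -30
Entry delta = -2 - 6 = -8
Det delta = -8 * -30 = 240
New det = -96 + 240 = 144

Answer: 144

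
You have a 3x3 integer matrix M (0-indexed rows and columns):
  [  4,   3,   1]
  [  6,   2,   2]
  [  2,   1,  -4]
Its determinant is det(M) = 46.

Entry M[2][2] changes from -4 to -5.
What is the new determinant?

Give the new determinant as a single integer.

Answer: 56

Derivation:
det is linear in row 2: changing M[2][2] by delta changes det by delta * cofactor(2,2).
Cofactor C_22 = (-1)^(2+2) * minor(2,2) = -10
Entry delta = -5 - -4 = -1
Det delta = -1 * -10 = 10
New det = 46 + 10 = 56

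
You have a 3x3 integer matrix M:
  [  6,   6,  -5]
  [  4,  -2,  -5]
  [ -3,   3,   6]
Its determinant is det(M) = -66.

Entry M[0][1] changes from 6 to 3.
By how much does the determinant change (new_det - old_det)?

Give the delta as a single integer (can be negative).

Cofactor C_01 = -9
Entry delta = 3 - 6 = -3
Det delta = entry_delta * cofactor = -3 * -9 = 27

Answer: 27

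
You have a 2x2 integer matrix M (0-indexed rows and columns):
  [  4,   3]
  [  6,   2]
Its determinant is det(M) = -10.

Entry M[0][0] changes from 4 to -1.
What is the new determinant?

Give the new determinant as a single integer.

det is linear in row 0: changing M[0][0] by delta changes det by delta * cofactor(0,0).
Cofactor C_00 = (-1)^(0+0) * minor(0,0) = 2
Entry delta = -1 - 4 = -5
Det delta = -5 * 2 = -10
New det = -10 + -10 = -20

Answer: -20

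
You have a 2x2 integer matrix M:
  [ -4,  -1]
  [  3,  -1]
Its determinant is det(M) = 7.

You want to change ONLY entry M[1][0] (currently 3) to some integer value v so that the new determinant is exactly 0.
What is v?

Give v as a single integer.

det is linear in entry M[1][0]: det = old_det + (v - 3) * C_10
Cofactor C_10 = 1
Want det = 0: 7 + (v - 3) * 1 = 0
  (v - 3) = -7 / 1 = -7
  v = 3 + (-7) = -4

Answer: -4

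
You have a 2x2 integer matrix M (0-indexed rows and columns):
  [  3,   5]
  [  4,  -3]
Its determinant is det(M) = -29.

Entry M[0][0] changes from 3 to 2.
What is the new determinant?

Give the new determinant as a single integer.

Answer: -26

Derivation:
det is linear in row 0: changing M[0][0] by delta changes det by delta * cofactor(0,0).
Cofactor C_00 = (-1)^(0+0) * minor(0,0) = -3
Entry delta = 2 - 3 = -1
Det delta = -1 * -3 = 3
New det = -29 + 3 = -26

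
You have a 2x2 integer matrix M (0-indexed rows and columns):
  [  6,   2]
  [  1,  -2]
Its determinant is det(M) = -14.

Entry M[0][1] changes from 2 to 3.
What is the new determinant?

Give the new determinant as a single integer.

Answer: -15

Derivation:
det is linear in row 0: changing M[0][1] by delta changes det by delta * cofactor(0,1).
Cofactor C_01 = (-1)^(0+1) * minor(0,1) = -1
Entry delta = 3 - 2 = 1
Det delta = 1 * -1 = -1
New det = -14 + -1 = -15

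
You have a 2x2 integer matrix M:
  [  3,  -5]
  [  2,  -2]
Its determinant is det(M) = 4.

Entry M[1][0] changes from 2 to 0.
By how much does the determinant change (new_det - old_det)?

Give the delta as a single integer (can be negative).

Answer: -10

Derivation:
Cofactor C_10 = 5
Entry delta = 0 - 2 = -2
Det delta = entry_delta * cofactor = -2 * 5 = -10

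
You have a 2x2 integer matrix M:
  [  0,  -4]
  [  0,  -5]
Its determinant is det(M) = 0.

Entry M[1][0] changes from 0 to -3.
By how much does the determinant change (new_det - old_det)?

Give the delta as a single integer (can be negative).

Cofactor C_10 = 4
Entry delta = -3 - 0 = -3
Det delta = entry_delta * cofactor = -3 * 4 = -12

Answer: -12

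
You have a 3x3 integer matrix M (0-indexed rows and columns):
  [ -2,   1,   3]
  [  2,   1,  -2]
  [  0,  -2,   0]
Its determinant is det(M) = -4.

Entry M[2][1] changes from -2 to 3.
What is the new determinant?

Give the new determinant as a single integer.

det is linear in row 2: changing M[2][1] by delta changes det by delta * cofactor(2,1).
Cofactor C_21 = (-1)^(2+1) * minor(2,1) = 2
Entry delta = 3 - -2 = 5
Det delta = 5 * 2 = 10
New det = -4 + 10 = 6

Answer: 6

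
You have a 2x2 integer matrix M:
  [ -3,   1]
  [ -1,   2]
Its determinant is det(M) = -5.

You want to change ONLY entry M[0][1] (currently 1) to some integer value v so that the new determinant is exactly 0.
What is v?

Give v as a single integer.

det is linear in entry M[0][1]: det = old_det + (v - 1) * C_01
Cofactor C_01 = 1
Want det = 0: -5 + (v - 1) * 1 = 0
  (v - 1) = 5 / 1 = 5
  v = 1 + (5) = 6

Answer: 6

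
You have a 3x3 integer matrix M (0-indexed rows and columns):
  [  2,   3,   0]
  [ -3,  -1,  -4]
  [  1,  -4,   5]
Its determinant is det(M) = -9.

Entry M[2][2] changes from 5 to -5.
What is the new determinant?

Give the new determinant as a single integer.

det is linear in row 2: changing M[2][2] by delta changes det by delta * cofactor(2,2).
Cofactor C_22 = (-1)^(2+2) * minor(2,2) = 7
Entry delta = -5 - 5 = -10
Det delta = -10 * 7 = -70
New det = -9 + -70 = -79

Answer: -79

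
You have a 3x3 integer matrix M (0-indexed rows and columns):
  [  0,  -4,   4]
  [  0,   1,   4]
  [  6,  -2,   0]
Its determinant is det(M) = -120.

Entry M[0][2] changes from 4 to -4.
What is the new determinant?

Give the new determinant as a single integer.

det is linear in row 0: changing M[0][2] by delta changes det by delta * cofactor(0,2).
Cofactor C_02 = (-1)^(0+2) * minor(0,2) = -6
Entry delta = -4 - 4 = -8
Det delta = -8 * -6 = 48
New det = -120 + 48 = -72

Answer: -72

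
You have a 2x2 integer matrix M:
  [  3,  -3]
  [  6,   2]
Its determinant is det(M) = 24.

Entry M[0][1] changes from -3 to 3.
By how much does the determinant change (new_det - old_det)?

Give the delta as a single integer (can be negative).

Cofactor C_01 = -6
Entry delta = 3 - -3 = 6
Det delta = entry_delta * cofactor = 6 * -6 = -36

Answer: -36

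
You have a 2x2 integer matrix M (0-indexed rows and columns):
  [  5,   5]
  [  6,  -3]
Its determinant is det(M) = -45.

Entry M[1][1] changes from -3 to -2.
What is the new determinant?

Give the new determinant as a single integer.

det is linear in row 1: changing M[1][1] by delta changes det by delta * cofactor(1,1).
Cofactor C_11 = (-1)^(1+1) * minor(1,1) = 5
Entry delta = -2 - -3 = 1
Det delta = 1 * 5 = 5
New det = -45 + 5 = -40

Answer: -40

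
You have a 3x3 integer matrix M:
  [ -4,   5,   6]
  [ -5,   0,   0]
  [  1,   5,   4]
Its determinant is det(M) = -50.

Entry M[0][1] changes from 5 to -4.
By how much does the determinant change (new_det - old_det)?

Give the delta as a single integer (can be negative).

Cofactor C_01 = 20
Entry delta = -4 - 5 = -9
Det delta = entry_delta * cofactor = -9 * 20 = -180

Answer: -180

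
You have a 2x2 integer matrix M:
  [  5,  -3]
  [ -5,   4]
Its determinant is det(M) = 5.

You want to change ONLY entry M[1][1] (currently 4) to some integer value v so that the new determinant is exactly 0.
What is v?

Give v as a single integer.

det is linear in entry M[1][1]: det = old_det + (v - 4) * C_11
Cofactor C_11 = 5
Want det = 0: 5 + (v - 4) * 5 = 0
  (v - 4) = -5 / 5 = -1
  v = 4 + (-1) = 3

Answer: 3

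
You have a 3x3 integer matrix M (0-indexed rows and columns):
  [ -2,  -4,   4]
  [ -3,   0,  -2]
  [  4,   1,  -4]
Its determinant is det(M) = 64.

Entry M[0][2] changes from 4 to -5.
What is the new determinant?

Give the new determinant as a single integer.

Answer: 91

Derivation:
det is linear in row 0: changing M[0][2] by delta changes det by delta * cofactor(0,2).
Cofactor C_02 = (-1)^(0+2) * minor(0,2) = -3
Entry delta = -5 - 4 = -9
Det delta = -9 * -3 = 27
New det = 64 + 27 = 91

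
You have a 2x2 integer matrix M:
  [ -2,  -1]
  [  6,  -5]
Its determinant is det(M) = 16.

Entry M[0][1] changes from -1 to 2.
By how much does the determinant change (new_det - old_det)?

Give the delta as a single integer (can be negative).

Cofactor C_01 = -6
Entry delta = 2 - -1 = 3
Det delta = entry_delta * cofactor = 3 * -6 = -18

Answer: -18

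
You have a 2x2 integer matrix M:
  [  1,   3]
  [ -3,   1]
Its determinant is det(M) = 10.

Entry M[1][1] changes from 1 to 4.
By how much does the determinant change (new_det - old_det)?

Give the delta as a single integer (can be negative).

Answer: 3

Derivation:
Cofactor C_11 = 1
Entry delta = 4 - 1 = 3
Det delta = entry_delta * cofactor = 3 * 1 = 3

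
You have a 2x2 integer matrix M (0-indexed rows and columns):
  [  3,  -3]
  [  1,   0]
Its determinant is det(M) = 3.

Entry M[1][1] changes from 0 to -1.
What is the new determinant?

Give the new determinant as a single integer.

det is linear in row 1: changing M[1][1] by delta changes det by delta * cofactor(1,1).
Cofactor C_11 = (-1)^(1+1) * minor(1,1) = 3
Entry delta = -1 - 0 = -1
Det delta = -1 * 3 = -3
New det = 3 + -3 = 0

Answer: 0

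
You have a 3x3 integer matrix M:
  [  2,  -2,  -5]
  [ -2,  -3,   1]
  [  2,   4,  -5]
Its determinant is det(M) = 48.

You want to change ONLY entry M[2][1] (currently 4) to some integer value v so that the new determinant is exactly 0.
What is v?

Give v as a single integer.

det is linear in entry M[2][1]: det = old_det + (v - 4) * C_21
Cofactor C_21 = 8
Want det = 0: 48 + (v - 4) * 8 = 0
  (v - 4) = -48 / 8 = -6
  v = 4 + (-6) = -2

Answer: -2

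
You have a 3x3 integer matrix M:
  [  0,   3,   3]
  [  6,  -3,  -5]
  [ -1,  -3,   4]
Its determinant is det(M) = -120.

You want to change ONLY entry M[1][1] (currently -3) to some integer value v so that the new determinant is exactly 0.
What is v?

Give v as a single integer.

Answer: 37

Derivation:
det is linear in entry M[1][1]: det = old_det + (v - -3) * C_11
Cofactor C_11 = 3
Want det = 0: -120 + (v - -3) * 3 = 0
  (v - -3) = 120 / 3 = 40
  v = -3 + (40) = 37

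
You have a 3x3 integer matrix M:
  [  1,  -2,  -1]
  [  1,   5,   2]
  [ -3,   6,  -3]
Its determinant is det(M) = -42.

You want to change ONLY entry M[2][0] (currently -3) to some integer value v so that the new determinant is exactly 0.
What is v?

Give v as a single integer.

det is linear in entry M[2][0]: det = old_det + (v - -3) * C_20
Cofactor C_20 = 1
Want det = 0: -42 + (v - -3) * 1 = 0
  (v - -3) = 42 / 1 = 42
  v = -3 + (42) = 39

Answer: 39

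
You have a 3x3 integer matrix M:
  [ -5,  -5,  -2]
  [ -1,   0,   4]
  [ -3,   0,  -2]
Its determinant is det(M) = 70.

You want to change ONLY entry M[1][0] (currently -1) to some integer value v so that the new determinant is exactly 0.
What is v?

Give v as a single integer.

Answer: 6

Derivation:
det is linear in entry M[1][0]: det = old_det + (v - -1) * C_10
Cofactor C_10 = -10
Want det = 0: 70 + (v - -1) * -10 = 0
  (v - -1) = -70 / -10 = 7
  v = -1 + (7) = 6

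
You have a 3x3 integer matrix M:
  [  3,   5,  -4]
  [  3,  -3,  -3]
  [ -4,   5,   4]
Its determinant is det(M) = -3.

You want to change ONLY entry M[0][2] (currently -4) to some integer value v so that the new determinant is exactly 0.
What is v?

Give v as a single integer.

det is linear in entry M[0][2]: det = old_det + (v - -4) * C_02
Cofactor C_02 = 3
Want det = 0: -3 + (v - -4) * 3 = 0
  (v - -4) = 3 / 3 = 1
  v = -4 + (1) = -3

Answer: -3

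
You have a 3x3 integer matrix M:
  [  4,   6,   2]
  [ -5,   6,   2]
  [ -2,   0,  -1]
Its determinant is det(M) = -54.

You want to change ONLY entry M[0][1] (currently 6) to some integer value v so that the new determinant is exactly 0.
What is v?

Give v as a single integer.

Answer: 0

Derivation:
det is linear in entry M[0][1]: det = old_det + (v - 6) * C_01
Cofactor C_01 = -9
Want det = 0: -54 + (v - 6) * -9 = 0
  (v - 6) = 54 / -9 = -6
  v = 6 + (-6) = 0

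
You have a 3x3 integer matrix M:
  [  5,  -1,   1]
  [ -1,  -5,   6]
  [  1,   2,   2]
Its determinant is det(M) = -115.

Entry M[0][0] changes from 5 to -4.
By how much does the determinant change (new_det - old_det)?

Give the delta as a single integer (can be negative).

Answer: 198

Derivation:
Cofactor C_00 = -22
Entry delta = -4 - 5 = -9
Det delta = entry_delta * cofactor = -9 * -22 = 198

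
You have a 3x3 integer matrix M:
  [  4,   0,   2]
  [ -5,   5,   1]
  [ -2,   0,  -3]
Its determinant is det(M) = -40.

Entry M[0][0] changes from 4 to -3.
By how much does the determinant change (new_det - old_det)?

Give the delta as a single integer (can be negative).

Cofactor C_00 = -15
Entry delta = -3 - 4 = -7
Det delta = entry_delta * cofactor = -7 * -15 = 105

Answer: 105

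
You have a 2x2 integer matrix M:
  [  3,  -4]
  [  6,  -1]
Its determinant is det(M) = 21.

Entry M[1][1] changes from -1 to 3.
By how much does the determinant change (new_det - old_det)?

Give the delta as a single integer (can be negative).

Answer: 12

Derivation:
Cofactor C_11 = 3
Entry delta = 3 - -1 = 4
Det delta = entry_delta * cofactor = 4 * 3 = 12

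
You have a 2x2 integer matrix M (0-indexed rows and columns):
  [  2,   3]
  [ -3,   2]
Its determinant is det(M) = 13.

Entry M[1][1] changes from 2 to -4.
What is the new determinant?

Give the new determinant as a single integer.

Answer: 1

Derivation:
det is linear in row 1: changing M[1][1] by delta changes det by delta * cofactor(1,1).
Cofactor C_11 = (-1)^(1+1) * minor(1,1) = 2
Entry delta = -4 - 2 = -6
Det delta = -6 * 2 = -12
New det = 13 + -12 = 1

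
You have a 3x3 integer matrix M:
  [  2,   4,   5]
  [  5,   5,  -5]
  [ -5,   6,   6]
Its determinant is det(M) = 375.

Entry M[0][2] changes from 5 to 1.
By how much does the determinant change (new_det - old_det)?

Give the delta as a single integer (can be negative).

Answer: -220

Derivation:
Cofactor C_02 = 55
Entry delta = 1 - 5 = -4
Det delta = entry_delta * cofactor = -4 * 55 = -220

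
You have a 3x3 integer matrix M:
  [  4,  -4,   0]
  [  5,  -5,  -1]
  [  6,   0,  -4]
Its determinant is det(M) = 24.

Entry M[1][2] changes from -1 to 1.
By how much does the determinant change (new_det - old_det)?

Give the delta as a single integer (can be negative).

Cofactor C_12 = -24
Entry delta = 1 - -1 = 2
Det delta = entry_delta * cofactor = 2 * -24 = -48

Answer: -48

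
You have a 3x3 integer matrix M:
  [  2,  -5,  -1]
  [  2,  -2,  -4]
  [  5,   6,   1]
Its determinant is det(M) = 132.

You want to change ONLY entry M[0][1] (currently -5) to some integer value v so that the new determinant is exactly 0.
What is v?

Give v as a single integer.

Answer: 1

Derivation:
det is linear in entry M[0][1]: det = old_det + (v - -5) * C_01
Cofactor C_01 = -22
Want det = 0: 132 + (v - -5) * -22 = 0
  (v - -5) = -132 / -22 = 6
  v = -5 + (6) = 1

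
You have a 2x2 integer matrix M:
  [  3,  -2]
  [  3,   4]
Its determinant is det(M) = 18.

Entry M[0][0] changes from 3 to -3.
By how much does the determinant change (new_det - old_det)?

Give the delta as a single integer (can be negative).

Cofactor C_00 = 4
Entry delta = -3 - 3 = -6
Det delta = entry_delta * cofactor = -6 * 4 = -24

Answer: -24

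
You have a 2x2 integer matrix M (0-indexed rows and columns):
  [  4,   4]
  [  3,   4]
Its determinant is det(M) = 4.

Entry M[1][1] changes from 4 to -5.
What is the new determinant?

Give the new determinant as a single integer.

Answer: -32

Derivation:
det is linear in row 1: changing M[1][1] by delta changes det by delta * cofactor(1,1).
Cofactor C_11 = (-1)^(1+1) * minor(1,1) = 4
Entry delta = -5 - 4 = -9
Det delta = -9 * 4 = -36
New det = 4 + -36 = -32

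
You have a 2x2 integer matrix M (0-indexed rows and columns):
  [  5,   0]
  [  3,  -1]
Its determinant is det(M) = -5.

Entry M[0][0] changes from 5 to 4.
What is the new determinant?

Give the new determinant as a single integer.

det is linear in row 0: changing M[0][0] by delta changes det by delta * cofactor(0,0).
Cofactor C_00 = (-1)^(0+0) * minor(0,0) = -1
Entry delta = 4 - 5 = -1
Det delta = -1 * -1 = 1
New det = -5 + 1 = -4

Answer: -4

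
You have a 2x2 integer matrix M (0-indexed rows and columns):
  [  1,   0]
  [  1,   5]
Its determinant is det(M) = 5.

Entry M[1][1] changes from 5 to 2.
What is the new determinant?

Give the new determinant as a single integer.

det is linear in row 1: changing M[1][1] by delta changes det by delta * cofactor(1,1).
Cofactor C_11 = (-1)^(1+1) * minor(1,1) = 1
Entry delta = 2 - 5 = -3
Det delta = -3 * 1 = -3
New det = 5 + -3 = 2

Answer: 2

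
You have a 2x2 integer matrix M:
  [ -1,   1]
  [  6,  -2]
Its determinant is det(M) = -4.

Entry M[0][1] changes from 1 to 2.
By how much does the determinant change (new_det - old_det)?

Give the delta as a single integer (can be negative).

Answer: -6

Derivation:
Cofactor C_01 = -6
Entry delta = 2 - 1 = 1
Det delta = entry_delta * cofactor = 1 * -6 = -6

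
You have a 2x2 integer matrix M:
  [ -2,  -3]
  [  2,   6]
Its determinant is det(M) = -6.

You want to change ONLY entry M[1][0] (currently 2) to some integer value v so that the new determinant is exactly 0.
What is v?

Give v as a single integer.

Answer: 4

Derivation:
det is linear in entry M[1][0]: det = old_det + (v - 2) * C_10
Cofactor C_10 = 3
Want det = 0: -6 + (v - 2) * 3 = 0
  (v - 2) = 6 / 3 = 2
  v = 2 + (2) = 4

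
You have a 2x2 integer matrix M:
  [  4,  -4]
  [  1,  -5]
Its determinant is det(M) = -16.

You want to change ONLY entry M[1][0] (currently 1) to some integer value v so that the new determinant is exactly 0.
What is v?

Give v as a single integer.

Answer: 5

Derivation:
det is linear in entry M[1][0]: det = old_det + (v - 1) * C_10
Cofactor C_10 = 4
Want det = 0: -16 + (v - 1) * 4 = 0
  (v - 1) = 16 / 4 = 4
  v = 1 + (4) = 5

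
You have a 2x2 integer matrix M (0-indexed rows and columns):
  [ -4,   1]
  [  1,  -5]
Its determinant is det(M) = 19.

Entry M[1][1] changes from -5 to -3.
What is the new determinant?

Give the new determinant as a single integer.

Answer: 11

Derivation:
det is linear in row 1: changing M[1][1] by delta changes det by delta * cofactor(1,1).
Cofactor C_11 = (-1)^(1+1) * minor(1,1) = -4
Entry delta = -3 - -5 = 2
Det delta = 2 * -4 = -8
New det = 19 + -8 = 11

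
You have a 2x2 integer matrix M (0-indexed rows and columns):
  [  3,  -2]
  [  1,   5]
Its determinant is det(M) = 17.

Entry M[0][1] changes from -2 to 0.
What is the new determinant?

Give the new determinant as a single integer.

det is linear in row 0: changing M[0][1] by delta changes det by delta * cofactor(0,1).
Cofactor C_01 = (-1)^(0+1) * minor(0,1) = -1
Entry delta = 0 - -2 = 2
Det delta = 2 * -1 = -2
New det = 17 + -2 = 15

Answer: 15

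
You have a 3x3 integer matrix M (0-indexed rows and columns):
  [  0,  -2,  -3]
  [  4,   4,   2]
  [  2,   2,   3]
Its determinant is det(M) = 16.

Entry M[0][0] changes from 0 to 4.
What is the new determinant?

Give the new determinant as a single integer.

det is linear in row 0: changing M[0][0] by delta changes det by delta * cofactor(0,0).
Cofactor C_00 = (-1)^(0+0) * minor(0,0) = 8
Entry delta = 4 - 0 = 4
Det delta = 4 * 8 = 32
New det = 16 + 32 = 48

Answer: 48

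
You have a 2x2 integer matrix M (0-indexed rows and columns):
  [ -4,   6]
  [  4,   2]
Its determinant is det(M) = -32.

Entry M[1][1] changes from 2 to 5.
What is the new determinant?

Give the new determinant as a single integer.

det is linear in row 1: changing M[1][1] by delta changes det by delta * cofactor(1,1).
Cofactor C_11 = (-1)^(1+1) * minor(1,1) = -4
Entry delta = 5 - 2 = 3
Det delta = 3 * -4 = -12
New det = -32 + -12 = -44

Answer: -44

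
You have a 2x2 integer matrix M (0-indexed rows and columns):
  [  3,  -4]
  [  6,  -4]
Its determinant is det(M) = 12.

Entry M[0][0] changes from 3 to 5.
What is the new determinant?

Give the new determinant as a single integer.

det is linear in row 0: changing M[0][0] by delta changes det by delta * cofactor(0,0).
Cofactor C_00 = (-1)^(0+0) * minor(0,0) = -4
Entry delta = 5 - 3 = 2
Det delta = 2 * -4 = -8
New det = 12 + -8 = 4

Answer: 4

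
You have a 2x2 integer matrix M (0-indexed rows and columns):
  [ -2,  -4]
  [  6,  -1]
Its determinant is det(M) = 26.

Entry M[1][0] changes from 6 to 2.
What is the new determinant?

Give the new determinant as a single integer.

Answer: 10

Derivation:
det is linear in row 1: changing M[1][0] by delta changes det by delta * cofactor(1,0).
Cofactor C_10 = (-1)^(1+0) * minor(1,0) = 4
Entry delta = 2 - 6 = -4
Det delta = -4 * 4 = -16
New det = 26 + -16 = 10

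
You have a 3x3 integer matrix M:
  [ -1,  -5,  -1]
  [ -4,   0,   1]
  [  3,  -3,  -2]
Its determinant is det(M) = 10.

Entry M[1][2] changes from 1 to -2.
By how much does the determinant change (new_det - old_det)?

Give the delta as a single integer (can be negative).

Answer: 54

Derivation:
Cofactor C_12 = -18
Entry delta = -2 - 1 = -3
Det delta = entry_delta * cofactor = -3 * -18 = 54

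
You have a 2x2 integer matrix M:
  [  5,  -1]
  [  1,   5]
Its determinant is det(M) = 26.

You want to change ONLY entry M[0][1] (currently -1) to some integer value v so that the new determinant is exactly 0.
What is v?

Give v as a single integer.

det is linear in entry M[0][1]: det = old_det + (v - -1) * C_01
Cofactor C_01 = -1
Want det = 0: 26 + (v - -1) * -1 = 0
  (v - -1) = -26 / -1 = 26
  v = -1 + (26) = 25

Answer: 25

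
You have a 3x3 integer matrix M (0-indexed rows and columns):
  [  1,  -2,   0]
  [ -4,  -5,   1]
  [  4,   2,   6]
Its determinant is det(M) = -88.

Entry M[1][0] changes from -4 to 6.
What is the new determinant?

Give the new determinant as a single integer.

det is linear in row 1: changing M[1][0] by delta changes det by delta * cofactor(1,0).
Cofactor C_10 = (-1)^(1+0) * minor(1,0) = 12
Entry delta = 6 - -4 = 10
Det delta = 10 * 12 = 120
New det = -88 + 120 = 32

Answer: 32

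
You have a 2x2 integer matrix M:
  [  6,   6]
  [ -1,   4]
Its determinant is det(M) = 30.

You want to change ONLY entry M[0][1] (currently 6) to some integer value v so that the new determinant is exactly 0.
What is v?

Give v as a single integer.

det is linear in entry M[0][1]: det = old_det + (v - 6) * C_01
Cofactor C_01 = 1
Want det = 0: 30 + (v - 6) * 1 = 0
  (v - 6) = -30 / 1 = -30
  v = 6 + (-30) = -24

Answer: -24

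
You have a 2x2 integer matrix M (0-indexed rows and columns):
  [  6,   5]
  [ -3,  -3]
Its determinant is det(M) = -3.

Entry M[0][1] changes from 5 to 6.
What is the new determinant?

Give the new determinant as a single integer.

Answer: 0

Derivation:
det is linear in row 0: changing M[0][1] by delta changes det by delta * cofactor(0,1).
Cofactor C_01 = (-1)^(0+1) * minor(0,1) = 3
Entry delta = 6 - 5 = 1
Det delta = 1 * 3 = 3
New det = -3 + 3 = 0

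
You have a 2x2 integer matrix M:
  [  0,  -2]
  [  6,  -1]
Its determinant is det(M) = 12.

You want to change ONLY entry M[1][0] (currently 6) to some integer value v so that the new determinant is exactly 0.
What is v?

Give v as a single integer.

det is linear in entry M[1][0]: det = old_det + (v - 6) * C_10
Cofactor C_10 = 2
Want det = 0: 12 + (v - 6) * 2 = 0
  (v - 6) = -12 / 2 = -6
  v = 6 + (-6) = 0

Answer: 0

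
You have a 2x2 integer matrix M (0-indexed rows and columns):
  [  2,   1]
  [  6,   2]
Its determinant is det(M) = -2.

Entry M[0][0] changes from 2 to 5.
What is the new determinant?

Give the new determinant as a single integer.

det is linear in row 0: changing M[0][0] by delta changes det by delta * cofactor(0,0).
Cofactor C_00 = (-1)^(0+0) * minor(0,0) = 2
Entry delta = 5 - 2 = 3
Det delta = 3 * 2 = 6
New det = -2 + 6 = 4

Answer: 4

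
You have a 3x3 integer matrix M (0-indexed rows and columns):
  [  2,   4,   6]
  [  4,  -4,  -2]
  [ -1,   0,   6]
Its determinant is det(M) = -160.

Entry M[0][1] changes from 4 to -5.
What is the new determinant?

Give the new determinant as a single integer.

det is linear in row 0: changing M[0][1] by delta changes det by delta * cofactor(0,1).
Cofactor C_01 = (-1)^(0+1) * minor(0,1) = -22
Entry delta = -5 - 4 = -9
Det delta = -9 * -22 = 198
New det = -160 + 198 = 38

Answer: 38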